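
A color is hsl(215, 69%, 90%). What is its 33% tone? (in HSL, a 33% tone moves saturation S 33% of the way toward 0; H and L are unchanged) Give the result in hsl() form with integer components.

S moves 33% from 69 toward 0: 69 − 22.77 = 46.23 → 46.
H and L are unchanged.

hsl(215, 46%, 90%)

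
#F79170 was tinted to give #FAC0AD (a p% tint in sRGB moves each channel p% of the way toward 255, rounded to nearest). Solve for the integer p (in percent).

43%

#F79170 is rgb(247, 145, 112); #FAC0AD is rgb(250, 192, 173).
On the B channel (widest range): 173 ≈ 112 + (p/100)(255 − 112), so p ≈ 100×(173 − 112)/(255 − 112) = 6100/143 = 42.66.
p = 43 reproduces all three channels after rounding.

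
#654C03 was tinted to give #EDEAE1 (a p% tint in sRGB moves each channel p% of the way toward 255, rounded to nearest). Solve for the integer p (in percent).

#654C03 is rgb(101, 76, 3); #EDEAE1 is rgb(237, 234, 225).
On the B channel (widest range): 225 ≈ 3 + (p/100)(255 − 3), so p ≈ 100×(225 − 3)/(255 − 3) = 22200/252 = 88.10.
p = 88 reproduces all three channels after rounding.

88%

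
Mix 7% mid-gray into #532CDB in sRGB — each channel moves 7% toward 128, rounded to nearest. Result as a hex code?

#5632D5

#532CDB is rgb(83, 44, 219).
Lerp each channel 7% toward 128:
  R: 83 + 3.15 = 86.15 → 86
  G: 44 + 0.07×(128−44) = 44 + 5.88 = 49.88 → 50
  B: 219 + 0.07×(128−219) = 219 − 6.37 = 212.63 → 213
rgb(86, 50, 213) = #5632D5.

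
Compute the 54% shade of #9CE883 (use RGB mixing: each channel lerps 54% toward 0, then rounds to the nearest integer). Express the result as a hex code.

#486B3C

#9CE883 is rgb(156, 232, 131).
A 54% shade moves each channel 54% toward 0:
  R: 156 − 84.24 = 71.76 → 72
  G: 232 − 125.28 = 106.72 → 107
  B: 131 + 0.54×(0−131) = 131 − 70.74 = 60.26 → 60
rgb(72, 107, 60) = #486B3C.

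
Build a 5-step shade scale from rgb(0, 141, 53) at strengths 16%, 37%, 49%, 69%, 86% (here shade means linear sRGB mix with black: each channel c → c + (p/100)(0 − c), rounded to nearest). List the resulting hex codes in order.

#00762d, #005921, #00481b, #002c10, #001407

16%: (0→0, 141 − 22.56 = 118.44→118, 53 − 8.48 = 44.52→45) → #00762d
37%: (0→0, 141 − 52.17 = 88.83→89, 53 − 19.61 = 33.39→33) → #005921
49%: (0→0, 141 − 69.09 = 71.91→72, 53 − 25.97 = 27.03→27) → #00481b
69%: (0→0, 141 − 97.29 = 43.71→44, 53 − 36.57 = 16.43→16) → #002c10
86%: (0→0, 141 − 121.26 = 19.74→20, 53 − 45.58 = 7.42→7) → #001407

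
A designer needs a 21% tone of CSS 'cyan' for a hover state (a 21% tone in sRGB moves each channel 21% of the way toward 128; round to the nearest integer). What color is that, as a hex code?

CSS cyan is rgb(0, 255, 255).
Per channel, c → c + 0.21(128 − c):
  R: 0 + 0.21×(128−0) = 0 + 26.88 = 26.88 → 27
  G: 255 − 26.67 = 228.33 → 228
  B: 255 + 0.21×(128−255) = 255 − 26.67 = 228.33 → 228
rgb(27, 228, 228) = #1BE4E4.

#1BE4E4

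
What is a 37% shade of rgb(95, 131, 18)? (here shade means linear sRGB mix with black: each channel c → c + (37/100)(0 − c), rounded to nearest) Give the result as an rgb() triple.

rgb(60, 83, 11)

Per channel, c → c + 0.37(0 − c):
  R: 95 − 35.15 = 59.85 → 60
  G: 131 + 0.37×(0−131) = 131 − 48.47 = 82.53 → 83
  B: 18 − 6.66 = 11.34 → 11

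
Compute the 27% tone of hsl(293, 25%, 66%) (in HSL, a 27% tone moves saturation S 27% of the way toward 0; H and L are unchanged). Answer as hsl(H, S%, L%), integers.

hsl(293, 18%, 66%)

S moves 27% from 25 toward 0: 25 − 6.75 = 18.25 → 18.
H and L are unchanged.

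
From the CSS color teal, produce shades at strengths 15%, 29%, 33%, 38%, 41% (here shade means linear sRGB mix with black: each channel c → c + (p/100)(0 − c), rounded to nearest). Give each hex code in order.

#006D6D, #005B5B, #005656, #004F4F, #004C4C

CSS teal is rgb(0, 128, 128).
15%: (0→0, 128 − 19.2 = 108.8→109, 128 − 19.2 = 108.8→109) → #006D6D
29%: (0→0, 128 − 37.12 = 90.88→91, 128 − 37.12 = 90.88→91) → #005B5B
33%: (0→0, 128 − 42.24 = 85.76→86, 128 − 42.24 = 85.76→86) → #005656
38%: (0→0, 128 − 48.64 = 79.36→79, 128 − 48.64 = 79.36→79) → #004F4F
41%: (0→0, 128 − 52.48 = 75.52→76, 128 − 52.48 = 75.52→76) → #004C4C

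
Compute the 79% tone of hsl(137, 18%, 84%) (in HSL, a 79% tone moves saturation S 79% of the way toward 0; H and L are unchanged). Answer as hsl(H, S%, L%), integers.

hsl(137, 4%, 84%)

S moves 79% from 18 toward 0: 18 − 14.22 = 3.78 → 4.
H and L are unchanged.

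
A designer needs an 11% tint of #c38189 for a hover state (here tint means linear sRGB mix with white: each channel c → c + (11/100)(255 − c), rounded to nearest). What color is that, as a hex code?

#c38189 is rgb(195, 129, 137).
Lerp each channel 11% toward 255:
  R: 195 + 0.11×(255−195) = 195 + 6.6 = 201.6 → 202
  G: 129 + 0.11×(255−129) = 129 + 13.86 = 142.86 → 143
  B: 137 + 0.11×(255−137) = 137 + 12.98 = 149.98 → 150
rgb(202, 143, 150) = #ca8f96.

#ca8f96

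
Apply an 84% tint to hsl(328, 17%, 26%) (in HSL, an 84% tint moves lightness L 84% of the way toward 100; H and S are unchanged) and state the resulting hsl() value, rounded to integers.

L moves 84% from 26 toward 100: 26 + 62.16 = 88.16 → 88.
H and S are unchanged.

hsl(328, 17%, 88%)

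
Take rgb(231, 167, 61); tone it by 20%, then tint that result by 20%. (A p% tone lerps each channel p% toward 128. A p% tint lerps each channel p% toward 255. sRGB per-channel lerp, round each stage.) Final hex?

#dbb26e

A 20% tone moves each channel 20% toward 128:
  R: 231 + 0.2×(128−231) = 231 − 20.6 = 210.4 → 210
  G: 167 − 7.8 = 159.2 → 159
  B: 61 + 0.2×(128−61) = 61 + 13.4 = 74.4 → 74
After the tone: rgb(210, 159, 74) = #d29f4a.
Per channel, c → c + 0.2(255 − c):
  R: 210 + 0.2×(255−210) = 210 + 9 = 219 → 219
  G: 159 + 0.2×(255−159) = 159 + 19.2 = 178.2 → 178
  B: 74 + 0.2×(255−74) = 74 + 36.2 = 110.2 → 110
rgb(219, 178, 110) = #dbb26e.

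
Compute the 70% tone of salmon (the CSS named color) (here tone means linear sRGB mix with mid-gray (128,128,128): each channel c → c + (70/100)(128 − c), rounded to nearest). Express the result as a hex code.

CSS salmon is rgb(250, 128, 114).
A 70% tone moves each channel 70% toward 128:
  R: 250 − 85.4 = 164.6 → 165
  G: 128 + 0.7×(128−128) = 128 + 0 = 128 → 128
  B: 114 + 0.7×(128−114) = 114 + 9.8 = 123.8 → 124
rgb(165, 128, 124) = #a5807c.

#a5807c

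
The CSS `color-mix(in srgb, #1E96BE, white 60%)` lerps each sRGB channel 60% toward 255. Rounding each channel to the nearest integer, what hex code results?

#A5D5E5

#1E96BE is rgb(30, 150, 190).
Lerp each channel 60% toward 255:
  R: 30 + 135 = 165 → 165
  G: 150 + 63 = 213 → 213
  B: 190 + 0.6×(255−190) = 190 + 39 = 229 → 229
rgb(165, 213, 229) = #A5D5E5.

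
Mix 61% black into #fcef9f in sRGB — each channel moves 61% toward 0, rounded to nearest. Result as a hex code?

#fcef9f is rgb(252, 239, 159).
A 61% shade moves each channel 61% toward 0:
  R: 252 − 153.72 = 98.28 → 98
  G: 239 − 145.79 = 93.21 → 93
  B: 159 + 0.61×(0−159) = 159 − 96.99 = 62.01 → 62
rgb(98, 93, 62) = #625d3e.

#625d3e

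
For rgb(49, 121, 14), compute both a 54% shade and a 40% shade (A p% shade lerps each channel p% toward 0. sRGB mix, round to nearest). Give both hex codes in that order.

#173806, #1D4908

54% shade:
  R: 49 + 0.54×(0−49) = 49 − 26.46 = 22.54 → 23
  G: 121 + 0.54×(0−121) = 121 − 65.34 = 55.66 → 56
  B: 14 − 7.56 = 6.44 → 6
  → #173806
40% shade:
  R: 49 + 0.4×(0−49) = 49 − 19.6 = 29.4 → 29
  G: 121 + 0.4×(0−121) = 121 − 48.4 = 72.6 → 73
  B: 14 − 5.6 = 8.4 → 8
  → #1D4908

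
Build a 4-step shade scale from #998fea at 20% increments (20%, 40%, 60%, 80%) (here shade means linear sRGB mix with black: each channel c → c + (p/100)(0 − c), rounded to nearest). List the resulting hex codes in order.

#998fea is rgb(153, 143, 234).
20%: (153 − 30.6 = 122.4→122, 143 − 28.6 = 114.4→114, 234 − 46.8 = 187.2→187) → #7a72bb
40%: (153 − 61.2 = 91.8→92, 143 − 57.2 = 85.8→86, 234 − 93.6 = 140.4→140) → #5c568c
60%: (153 − 91.8 = 61.2→61, 143 − 85.8 = 57.2→57, 234 − 140.4 = 93.6→94) → #3d395e
80%: (153 − 122.4 = 30.6→31, 143 − 114.4 = 28.6→29, 234 − 187.2 = 46.8→47) → #1f1d2f

#7a72bb, #5c568c, #3d395e, #1f1d2f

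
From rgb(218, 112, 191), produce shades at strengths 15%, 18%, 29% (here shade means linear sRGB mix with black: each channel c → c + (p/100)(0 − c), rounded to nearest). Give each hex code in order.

15%: (218 − 32.7 = 185.3→185, 112 − 16.8 = 95.2→95, 191 − 28.65 = 162.35→162) → #B95FA2
18%: (218 − 39.24 = 178.76→179, 112 − 20.16 = 91.84→92, 191 − 34.38 = 156.62→157) → #B35C9D
29%: (218 − 63.22 = 154.78→155, 112 − 32.48 = 79.52→80, 191 − 55.39 = 135.61→136) → #9B5088

#B95FA2, #B35C9D, #9B5088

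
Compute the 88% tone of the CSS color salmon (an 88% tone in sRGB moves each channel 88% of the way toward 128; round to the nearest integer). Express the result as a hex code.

CSS salmon is rgb(250, 128, 114).
An 88% tone moves each channel 88% toward 128:
  R: 250 + 0.88×(128−250) = 250 − 107.36 = 142.64 → 143
  G: 128 + 0.88×(128−128) = 128 + 0 = 128 → 128
  B: 114 + 0.88×(128−114) = 114 + 12.32 = 126.32 → 126
rgb(143, 128, 126) = #8F807E.

#8F807E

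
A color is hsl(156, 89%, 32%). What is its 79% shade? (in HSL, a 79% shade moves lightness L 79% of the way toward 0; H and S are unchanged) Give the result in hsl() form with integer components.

hsl(156, 89%, 7%)

L moves 79% from 32 toward 0: 32 − 25.28 = 6.72 → 7.
H and S are unchanged.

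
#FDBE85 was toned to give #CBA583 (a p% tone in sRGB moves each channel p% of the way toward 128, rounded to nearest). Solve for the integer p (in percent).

#FDBE85 is rgb(253, 190, 133); #CBA583 is rgb(203, 165, 131).
On the R channel (widest range): 203 ≈ 253 + (p/100)(128 − 253), so p ≈ 100×(203 − 253)/(128 − 253) = -5000/-125 = 40.00.
p = 40 reproduces all three channels after rounding.

40%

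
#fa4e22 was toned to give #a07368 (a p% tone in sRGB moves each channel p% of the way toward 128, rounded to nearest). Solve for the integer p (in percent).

74%

#fa4e22 is rgb(250, 78, 34); #a07368 is rgb(160, 115, 104).
On the R channel (widest range): 160 ≈ 250 + (p/100)(128 − 250), so p ≈ 100×(160 − 250)/(128 − 250) = -9000/-122 = 73.77.
p = 74 reproduces all three channels after rounding.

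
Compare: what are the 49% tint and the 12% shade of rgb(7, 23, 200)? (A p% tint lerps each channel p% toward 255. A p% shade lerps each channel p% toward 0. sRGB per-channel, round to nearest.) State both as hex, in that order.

49% tint:
  R: 7 + 0.49×(255−7) = 7 + 121.52 = 128.52 → 129
  G: 23 + 0.49×(255−23) = 23 + 113.68 = 136.68 → 137
  B: 200 + 26.95 = 226.95 → 227
  → #8189E3
12% shade:
  R: 7 − 0.84 = 6.16 → 6
  G: 23 + 0.12×(0−23) = 23 − 2.76 = 20.24 → 20
  B: 200 − 24 = 176 → 176
  → #0614B0

#8189E3, #0614B0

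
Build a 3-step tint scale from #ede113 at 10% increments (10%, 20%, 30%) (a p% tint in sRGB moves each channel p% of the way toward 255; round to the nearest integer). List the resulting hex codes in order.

#ede113 is rgb(237, 225, 19).
10%: (237 + 1.8 = 238.8→239, 225 + 3 = 228→228, 19 + 23.6 = 42.6→43) → #efe42b
20%: (237 + 3.6 = 240.6→241, 225 + 6 = 231→231, 19 + 47.2 = 66.2→66) → #f1e742
30%: (237 + 5.4 = 242.4→242, 225 + 9 = 234→234, 19 + 70.8 = 89.8→90) → #f2ea5a

#efe42b, #f1e742, #f2ea5a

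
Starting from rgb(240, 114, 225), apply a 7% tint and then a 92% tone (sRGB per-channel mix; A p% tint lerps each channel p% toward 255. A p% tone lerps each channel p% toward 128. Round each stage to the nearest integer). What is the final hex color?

Lerp each channel 7% toward 255:
  R: 240 + 1.05 = 241.05 → 241
  G: 114 + 0.07×(255−114) = 114 + 9.87 = 123.87 → 124
  B: 225 + 0.07×(255−225) = 225 + 2.1 = 227.1 → 227
After the tint: rgb(241, 124, 227) = #F17CE3.
Lerp each channel 92% toward 128:
  R: 241 − 103.96 = 137.04 → 137
  G: 124 + 0.92×(128−124) = 124 + 3.68 = 127.68 → 128
  B: 227 + 0.92×(128−227) = 227 − 91.08 = 135.92 → 136
rgb(137, 128, 136) = #898088.

#898088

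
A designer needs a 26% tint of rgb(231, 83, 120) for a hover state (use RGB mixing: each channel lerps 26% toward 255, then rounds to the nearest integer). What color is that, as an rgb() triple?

A 26% tint moves each channel 26% toward 255:
  R: 231 + 6.24 = 237.24 → 237
  G: 83 + 44.72 = 127.72 → 128
  B: 120 + 35.1 = 155.1 → 155

rgb(237, 128, 155)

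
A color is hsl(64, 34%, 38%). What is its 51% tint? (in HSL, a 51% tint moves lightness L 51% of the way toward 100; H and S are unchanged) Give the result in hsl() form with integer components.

L moves 51% from 38 toward 100: 38 + 31.62 = 69.62 → 70.
H and S are unchanged.

hsl(64, 34%, 70%)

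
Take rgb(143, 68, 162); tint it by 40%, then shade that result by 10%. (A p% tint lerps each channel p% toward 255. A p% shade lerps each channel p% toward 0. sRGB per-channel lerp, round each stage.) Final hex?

Lerp each channel 40% toward 255:
  R: 143 + 44.8 = 187.8 → 188
  G: 68 + 74.8 = 142.8 → 143
  B: 162 + 0.4×(255−162) = 162 + 37.2 = 199.2 → 199
After the tint: rgb(188, 143, 199) = #BC8FC7.
Lerp each channel 10% toward 0:
  R: 188 + 0.1×(0−188) = 188 − 18.8 = 169.2 → 169
  G: 143 + 0.1×(0−143) = 143 − 14.3 = 128.7 → 129
  B: 199 + 0.1×(0−199) = 199 − 19.9 = 179.1 → 179
rgb(169, 129, 179) = #A981B3.

#A981B3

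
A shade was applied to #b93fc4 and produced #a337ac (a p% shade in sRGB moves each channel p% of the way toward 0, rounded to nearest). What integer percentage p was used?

12%

#b93fc4 is rgb(185, 63, 196); #a337ac is rgb(163, 55, 172).
On the B channel (widest range): 172 ≈ 196 + (p/100)(0 − 196), so p ≈ 100×(172 − 196)/(0 − 196) = -2400/-196 = 12.24.
p = 12 reproduces all three channels after rounding.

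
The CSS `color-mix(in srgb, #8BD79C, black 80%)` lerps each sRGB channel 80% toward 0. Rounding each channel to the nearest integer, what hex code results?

#8BD79C is rgb(139, 215, 156).
An 80% shade moves each channel 80% toward 0:
  R: 139 − 111.2 = 27.8 → 28
  G: 215 + 0.8×(0−215) = 215 − 172 = 43 → 43
  B: 156 + 0.8×(0−156) = 156 − 124.8 = 31.2 → 31
rgb(28, 43, 31) = #1C2B1F.

#1C2B1F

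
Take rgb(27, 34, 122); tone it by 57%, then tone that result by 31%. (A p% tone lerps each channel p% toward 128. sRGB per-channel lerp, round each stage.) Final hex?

#62647e

Per channel, c → c + 0.57(128 − c):
  R: 27 + 0.57×(128−27) = 27 + 57.57 = 84.57 → 85
  G: 34 + 53.58 = 87.58 → 88
  B: 122 + 0.57×(128−122) = 122 + 3.42 = 125.42 → 125
After the tone: rgb(85, 88, 125) = #55587d.
Per channel, c → c + 0.31(128 − c):
  R: 85 + 13.33 = 98.33 → 98
  G: 88 + 12.4 = 100.4 → 100
  B: 125 + 0.31×(128−125) = 125 + 0.93 = 125.93 → 126
rgb(98, 100, 126) = #62647e.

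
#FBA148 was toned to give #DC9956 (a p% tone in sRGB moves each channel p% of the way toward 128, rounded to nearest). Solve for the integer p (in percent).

#FBA148 is rgb(251, 161, 72); #DC9956 is rgb(220, 153, 86).
On the R channel (widest range): 220 ≈ 251 + (p/100)(128 − 251), so p ≈ 100×(220 − 251)/(128 − 251) = -3100/-123 = 25.20.
p = 25 reproduces all three channels after rounding.

25%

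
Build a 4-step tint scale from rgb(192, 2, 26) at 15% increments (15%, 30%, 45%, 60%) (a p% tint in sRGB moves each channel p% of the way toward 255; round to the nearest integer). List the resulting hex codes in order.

15%: (192 + 9.45 = 201.45→201, 2 + 37.95 = 39.95→40, 26 + 34.35 = 60.35→60) → #C9283C
30%: (192 + 18.9 = 210.9→211, 2 + 75.9 = 77.9→78, 26 + 68.7 = 94.7→95) → #D34E5F
45%: (192 + 28.35 = 220.35→220, 2 + 113.85 = 115.85→116, 26 + 103.05 = 129.05→129) → #DC7481
60%: (192 + 37.8 = 229.8→230, 2 + 151.8 = 153.8→154, 26 + 137.4 = 163.4→163) → #E69AA3

#C9283C, #D34E5F, #DC7481, #E69AA3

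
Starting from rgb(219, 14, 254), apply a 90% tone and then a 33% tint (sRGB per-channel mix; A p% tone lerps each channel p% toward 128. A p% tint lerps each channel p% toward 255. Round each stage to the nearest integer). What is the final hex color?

A 90% tone moves each channel 90% toward 128:
  R: 219 + 0.9×(128−219) = 219 − 81.9 = 137.1 → 137
  G: 14 + 102.6 = 116.6 → 117
  B: 254 − 113.4 = 140.6 → 141
After the tone: rgb(137, 117, 141) = #89758d.
Lerp each channel 33% toward 255:
  R: 137 + 38.94 = 175.94 → 176
  G: 117 + 0.33×(255−117) = 117 + 45.54 = 162.54 → 163
  B: 141 + 37.62 = 178.62 → 179
rgb(176, 163, 179) = #b0a3b3.

#b0a3b3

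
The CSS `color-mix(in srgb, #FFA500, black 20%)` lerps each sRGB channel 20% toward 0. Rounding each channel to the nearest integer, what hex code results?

#FFA500 is rgb(255, 165, 0).
A 20% shade moves each channel 20% toward 0:
  R: 255 + 0.2×(0−255) = 255 − 51 = 204 → 204
  G: 165 − 33 = 132 → 132
  B: 0 + 0.2×(0−0) = 0 + 0 = 0 → 0
rgb(204, 132, 0) = #CC8400.

#CC8400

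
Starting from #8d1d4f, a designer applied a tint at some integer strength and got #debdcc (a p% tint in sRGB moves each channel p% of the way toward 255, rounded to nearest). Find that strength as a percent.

#8d1d4f is rgb(141, 29, 79); #debdcc is rgb(222, 189, 204).
On the G channel (widest range): 189 ≈ 29 + (p/100)(255 − 29), so p ≈ 100×(189 − 29)/(255 − 29) = 16000/226 = 70.80.
p = 71 reproduces all three channels after rounding.

71%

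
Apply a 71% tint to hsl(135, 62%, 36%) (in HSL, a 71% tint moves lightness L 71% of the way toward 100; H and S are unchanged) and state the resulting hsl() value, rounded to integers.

L moves 71% from 36 toward 100: 36 + 45.44 = 81.44 → 81.
H and S are unchanged.

hsl(135, 62%, 81%)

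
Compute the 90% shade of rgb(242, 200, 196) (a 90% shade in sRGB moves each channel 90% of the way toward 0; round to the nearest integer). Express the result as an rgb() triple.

A 90% shade moves each channel 90% toward 0:
  R: 242 + 0.9×(0−242) = 242 − 217.8 = 24.2 → 24
  G: 200 + 0.9×(0−200) = 200 − 180 = 20 → 20
  B: 196 + 0.9×(0−196) = 196 − 176.4 = 19.6 → 20

rgb(24, 20, 20)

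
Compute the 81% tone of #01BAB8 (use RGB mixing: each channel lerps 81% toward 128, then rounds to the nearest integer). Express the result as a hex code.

#688B8B

#01BAB8 is rgb(1, 186, 184).
Per channel, c → c + 0.81(128 − c):
  R: 1 + 0.81×(128−1) = 1 + 102.87 = 103.87 → 104
  G: 186 + 0.81×(128−186) = 186 − 46.98 = 139.02 → 139
  B: 184 − 45.36 = 138.64 → 139
rgb(104, 139, 139) = #688B8B.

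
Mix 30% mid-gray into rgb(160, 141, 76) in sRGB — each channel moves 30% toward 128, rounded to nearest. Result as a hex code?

A 30% tone moves each channel 30% toward 128:
  R: 160 − 9.6 = 150.4 → 150
  G: 141 − 3.9 = 137.1 → 137
  B: 76 + 15.6 = 91.6 → 92
rgb(150, 137, 92) = #96895C.

#96895C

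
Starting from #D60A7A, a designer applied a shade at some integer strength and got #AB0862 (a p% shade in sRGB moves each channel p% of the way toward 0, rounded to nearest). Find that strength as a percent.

20%

#D60A7A is rgb(214, 10, 122); #AB0862 is rgb(171, 8, 98).
On the R channel (widest range): 171 ≈ 214 + (p/100)(0 − 214), so p ≈ 100×(171 − 214)/(0 − 214) = -4300/-214 = 20.09.
p = 20 reproduces all three channels after rounding.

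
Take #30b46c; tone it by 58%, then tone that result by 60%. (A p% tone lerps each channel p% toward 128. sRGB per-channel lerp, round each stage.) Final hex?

#30b46c is rgb(48, 180, 108).
Per channel, c → c + 0.58(128 − c):
  R: 48 + 46.4 = 94.4 → 94
  G: 180 − 30.16 = 149.84 → 150
  B: 108 + 0.58×(128−108) = 108 + 11.6 = 119.6 → 120
After the tone: rgb(94, 150, 120) = #5e9678.
Per channel, c → c + 0.6(128 − c):
  R: 94 + 0.6×(128−94) = 94 + 20.4 = 114.4 → 114
  G: 150 − 13.2 = 136.8 → 137
  B: 120 + 0.6×(128−120) = 120 + 4.8 = 124.8 → 125
rgb(114, 137, 125) = #72897d.

#72897d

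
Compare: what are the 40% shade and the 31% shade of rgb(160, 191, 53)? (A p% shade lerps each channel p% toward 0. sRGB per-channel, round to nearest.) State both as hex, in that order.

#607320, #6E8425

40% shade:
  R: 160 − 64 = 96 → 96
  G: 191 + 0.4×(0−191) = 191 − 76.4 = 114.6 → 115
  B: 53 + 0.4×(0−53) = 53 − 21.2 = 31.8 → 32
  → #607320
31% shade:
  R: 160 + 0.31×(0−160) = 160 − 49.6 = 110.4 → 110
  G: 191 + 0.31×(0−191) = 191 − 59.21 = 131.79 → 132
  B: 53 − 16.43 = 36.57 → 37
  → #6E8425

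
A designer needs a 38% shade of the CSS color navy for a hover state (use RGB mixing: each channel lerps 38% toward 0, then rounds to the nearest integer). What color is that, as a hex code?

CSS navy is rgb(0, 0, 128).
Lerp each channel 38% toward 0:
  R: 0 + 0.38×(0−0) = 0 + 0 = 0 → 0
  G: 0 + 0.38×(0−0) = 0 + 0 = 0 → 0
  B: 128 − 48.64 = 79.36 → 79
rgb(0, 0, 79) = #00004f.

#00004f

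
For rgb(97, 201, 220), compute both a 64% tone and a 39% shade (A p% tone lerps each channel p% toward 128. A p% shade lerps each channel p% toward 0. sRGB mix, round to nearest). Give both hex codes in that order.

#759aa1, #3b7b86

64% tone:
  R: 97 + 0.64×(128−97) = 97 + 19.84 = 116.84 → 117
  G: 201 + 0.64×(128−201) = 201 − 46.72 = 154.28 → 154
  B: 220 − 58.88 = 161.12 → 161
  → #759aa1
39% shade:
  R: 97 + 0.39×(0−97) = 97 − 37.83 = 59.17 → 59
  G: 201 − 78.39 = 122.61 → 123
  B: 220 + 0.39×(0−220) = 220 − 85.8 = 134.2 → 134
  → #3b7b86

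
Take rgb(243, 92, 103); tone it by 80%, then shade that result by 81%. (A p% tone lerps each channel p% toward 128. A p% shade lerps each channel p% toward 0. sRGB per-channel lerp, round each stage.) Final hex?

Lerp each channel 80% toward 128:
  R: 243 − 92 = 151 → 151
  G: 92 + 28.8 = 120.8 → 121
  B: 103 + 20 = 123 → 123
After the tone: rgb(151, 121, 123) = #97797b.
An 81% shade moves each channel 81% toward 0:
  R: 151 − 122.31 = 28.69 → 29
  G: 121 − 98.01 = 22.99 → 23
  B: 123 − 99.63 = 23.37 → 23
rgb(29, 23, 23) = #1d1717.

#1d1717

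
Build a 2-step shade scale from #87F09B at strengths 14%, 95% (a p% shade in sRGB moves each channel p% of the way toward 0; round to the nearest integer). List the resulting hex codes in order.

#87F09B is rgb(135, 240, 155).
14%: (135 − 18.9 = 116.1→116, 240 − 33.6 = 206.4→206, 155 − 21.7 = 133.3→133) → #74CE85
95%: (135 − 128.25 = 6.75→7, 240 − 228 = 12→12, 155 − 147.25 = 7.75→8) → #070C08

#74CE85, #070C08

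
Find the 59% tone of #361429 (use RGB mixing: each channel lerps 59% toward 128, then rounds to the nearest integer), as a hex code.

#361429 is rgb(54, 20, 41).
Lerp each channel 59% toward 128:
  R: 54 + 0.59×(128−54) = 54 + 43.66 = 97.66 → 98
  G: 20 + 0.59×(128−20) = 20 + 63.72 = 83.72 → 84
  B: 41 + 51.33 = 92.33 → 92
rgb(98, 84, 92) = #62545c.

#62545c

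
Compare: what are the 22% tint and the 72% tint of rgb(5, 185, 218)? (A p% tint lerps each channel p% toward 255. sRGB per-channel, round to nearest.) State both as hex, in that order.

#3CC8E2, #B9EBF5

22% tint:
  R: 5 + 0.22×(255−5) = 5 + 55 = 60 → 60
  G: 185 + 0.22×(255−185) = 185 + 15.4 = 200.4 → 200
  B: 218 + 8.14 = 226.14 → 226
  → #3CC8E2
72% tint:
  R: 5 + 0.72×(255−5) = 5 + 180 = 185 → 185
  G: 185 + 0.72×(255−185) = 185 + 50.4 = 235.4 → 235
  B: 218 + 0.72×(255−218) = 218 + 26.64 = 244.64 → 245
  → #B9EBF5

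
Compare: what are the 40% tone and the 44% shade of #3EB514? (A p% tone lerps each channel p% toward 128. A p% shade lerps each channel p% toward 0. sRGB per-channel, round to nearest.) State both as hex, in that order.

#58A03F, #23650B

#3EB514 is rgb(62, 181, 20).
40% tone:
  R: 62 + 26.4 = 88.4 → 88
  G: 181 + 0.4×(128−181) = 181 − 21.2 = 159.8 → 160
  B: 20 + 0.4×(128−20) = 20 + 43.2 = 63.2 → 63
  → #58A03F
44% shade:
  R: 62 + 0.44×(0−62) = 62 − 27.28 = 34.72 → 35
  G: 181 + 0.44×(0−181) = 181 − 79.64 = 101.36 → 101
  B: 20 + 0.44×(0−20) = 20 − 8.8 = 11.2 → 11
  → #23650B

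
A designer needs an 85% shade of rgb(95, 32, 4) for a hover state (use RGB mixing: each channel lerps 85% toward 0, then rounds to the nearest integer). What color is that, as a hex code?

Per channel, c → c + 0.85(0 − c):
  R: 95 − 80.75 = 14.25 → 14
  G: 32 + 0.85×(0−32) = 32 − 27.2 = 4.8 → 5
  B: 4 − 3.4 = 0.6 → 1
rgb(14, 5, 1) = #0e0501.

#0e0501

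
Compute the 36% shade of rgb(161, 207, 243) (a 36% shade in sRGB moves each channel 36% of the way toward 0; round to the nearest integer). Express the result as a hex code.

#67849C

A 36% shade moves each channel 36% toward 0:
  R: 161 + 0.36×(0−161) = 161 − 57.96 = 103.04 → 103
  G: 207 + 0.36×(0−207) = 207 − 74.52 = 132.48 → 132
  B: 243 + 0.36×(0−243) = 243 − 87.48 = 155.52 → 156
rgb(103, 132, 156) = #67849C.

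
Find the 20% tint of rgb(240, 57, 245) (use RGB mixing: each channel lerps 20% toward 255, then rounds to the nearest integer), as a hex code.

A 20% tint moves each channel 20% toward 255:
  R: 240 + 0.2×(255−240) = 240 + 3 = 243 → 243
  G: 57 + 0.2×(255−57) = 57 + 39.6 = 96.6 → 97
  B: 245 + 2 = 247 → 247
rgb(243, 97, 247) = #F361F7.

#F361F7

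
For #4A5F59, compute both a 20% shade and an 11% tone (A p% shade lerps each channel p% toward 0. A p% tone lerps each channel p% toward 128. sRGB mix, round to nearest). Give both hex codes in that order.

#4A5F59 is rgb(74, 95, 89).
20% shade:
  R: 74 + 0.2×(0−74) = 74 − 14.8 = 59.2 → 59
  G: 95 + 0.2×(0−95) = 95 − 19 = 76 → 76
  B: 89 + 0.2×(0−89) = 89 − 17.8 = 71.2 → 71
  → #3B4C47
11% tone:
  R: 74 + 0.11×(128−74) = 74 + 5.94 = 79.94 → 80
  G: 95 + 3.63 = 98.63 → 99
  B: 89 + 0.11×(128−89) = 89 + 4.29 = 93.29 → 93
  → #50635D

#3B4C47, #50635D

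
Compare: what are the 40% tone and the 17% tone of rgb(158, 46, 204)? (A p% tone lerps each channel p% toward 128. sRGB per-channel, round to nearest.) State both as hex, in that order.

40% tone:
  R: 158 + 0.4×(128−158) = 158 − 12 = 146 → 146
  G: 46 + 32.8 = 78.8 → 79
  B: 204 + 0.4×(128−204) = 204 − 30.4 = 173.6 → 174
  → #924fae
17% tone:
  R: 158 − 5.1 = 152.9 → 153
  G: 46 + 0.17×(128−46) = 46 + 13.94 = 59.94 → 60
  B: 204 + 0.17×(128−204) = 204 − 12.92 = 191.08 → 191
  → #993cbf

#924fae, #993cbf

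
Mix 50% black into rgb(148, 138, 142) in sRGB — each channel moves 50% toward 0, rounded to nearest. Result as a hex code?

#4A4547

Per channel, c → c + 0.5(0 − c):
  R: 148 + 0.5×(0−148) = 148 − 74 = 74 → 74
  G: 138 − 69 = 69 → 69
  B: 142 − 71 = 71 → 71
rgb(74, 69, 71) = #4A4547.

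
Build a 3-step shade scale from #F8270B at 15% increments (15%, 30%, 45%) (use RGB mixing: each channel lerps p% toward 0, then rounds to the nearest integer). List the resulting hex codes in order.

#F8270B is rgb(248, 39, 11).
15%: (248 − 37.2 = 210.8→211, 39 − 5.85 = 33.15→33, 11 − 1.65 = 9.35→9) → #D32109
30%: (248 − 74.4 = 173.6→174, 39 − 11.7 = 27.3→27, 11 − 3.3 = 7.7→8) → #AE1B08
45%: (248 − 111.6 = 136.4→136, 39 − 17.55 = 21.45→21, 11 − 4.95 = 6.05→6) → #881506

#D32109, #AE1B08, #881506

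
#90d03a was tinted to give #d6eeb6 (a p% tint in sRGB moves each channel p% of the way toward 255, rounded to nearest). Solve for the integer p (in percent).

#90d03a is rgb(144, 208, 58); #d6eeb6 is rgb(214, 238, 182).
On the B channel (widest range): 182 ≈ 58 + (p/100)(255 − 58), so p ≈ 100×(182 − 58)/(255 − 58) = 12400/197 = 62.94.
p = 63 reproduces all three channels after rounding.

63%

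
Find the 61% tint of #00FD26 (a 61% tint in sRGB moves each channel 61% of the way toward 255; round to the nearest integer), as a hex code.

#00FD26 is rgb(0, 253, 38).
Per channel, c → c + 0.61(255 − c):
  R: 0 + 0.61×(255−0) = 0 + 155.55 = 155.55 → 156
  G: 253 + 1.22 = 254.22 → 254
  B: 38 + 0.61×(255−38) = 38 + 132.37 = 170.37 → 170
rgb(156, 254, 170) = #9CFEAA.

#9CFEAA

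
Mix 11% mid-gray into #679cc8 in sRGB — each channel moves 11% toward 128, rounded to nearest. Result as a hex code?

#679cc8 is rgb(103, 156, 200).
Per channel, c → c + 0.11(128 − c):
  R: 103 + 0.11×(128−103) = 103 + 2.75 = 105.75 → 106
  G: 156 − 3.08 = 152.92 → 153
  B: 200 − 7.92 = 192.08 → 192
rgb(106, 153, 192) = #6a99c0.

#6a99c0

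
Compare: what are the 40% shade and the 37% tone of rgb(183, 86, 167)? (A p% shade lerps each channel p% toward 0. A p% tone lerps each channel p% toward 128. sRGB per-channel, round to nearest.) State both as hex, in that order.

40% shade:
  R: 183 − 73.2 = 109.8 → 110
  G: 86 − 34.4 = 51.6 → 52
  B: 167 + 0.4×(0−167) = 167 − 66.8 = 100.2 → 100
  → #6E3464
37% tone:
  R: 183 − 20.35 = 162.65 → 163
  G: 86 + 0.37×(128−86) = 86 + 15.54 = 101.54 → 102
  B: 167 − 14.43 = 152.57 → 153
  → #A36699

#6E3464, #A36699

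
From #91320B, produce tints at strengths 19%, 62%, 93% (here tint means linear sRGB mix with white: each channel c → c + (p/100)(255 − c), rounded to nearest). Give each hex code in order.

#A65939, #D5B1A2, #F7F1EE

#91320B is rgb(145, 50, 11).
19%: (145 + 20.9 = 165.9→166, 50 + 38.95 = 88.95→89, 11 + 46.36 = 57.36→57) → #A65939
62%: (145 + 68.2 = 213.2→213, 50 + 127.1 = 177.1→177, 11 + 151.28 = 162.28→162) → #D5B1A2
93%: (145 + 102.3 = 247.3→247, 50 + 190.65 = 240.65→241, 11 + 226.92 = 237.92→238) → #F7F1EE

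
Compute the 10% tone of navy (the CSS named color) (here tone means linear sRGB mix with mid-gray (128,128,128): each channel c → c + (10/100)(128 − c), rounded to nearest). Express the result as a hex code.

#0D0D80

CSS navy is rgb(0, 0, 128).
Per channel, c → c + 0.1(128 − c):
  R: 0 + 12.8 = 12.8 → 13
  G: 0 + 12.8 = 12.8 → 13
  B: 128 + 0.1×(128−128) = 128 + 0 = 128 → 128
rgb(13, 13, 128) = #0D0D80.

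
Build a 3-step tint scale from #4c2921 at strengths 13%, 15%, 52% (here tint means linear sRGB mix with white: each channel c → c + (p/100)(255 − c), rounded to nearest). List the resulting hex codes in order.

#63453e, #674942, #a99894

#4c2921 is rgb(76, 41, 33).
13%: (76 + 23.27 = 99.27→99, 41 + 27.82 = 68.82→69, 33 + 28.86 = 61.86→62) → #63453e
15%: (76 + 26.85 = 102.85→103, 41 + 32.1 = 73.1→73, 33 + 33.3 = 66.3→66) → #674942
52%: (76 + 93.08 = 169.08→169, 41 + 111.28 = 152.28→152, 33 + 115.44 = 148.44→148) → #a99894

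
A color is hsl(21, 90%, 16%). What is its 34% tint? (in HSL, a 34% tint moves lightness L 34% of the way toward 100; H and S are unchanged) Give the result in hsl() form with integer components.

hsl(21, 90%, 45%)

L moves 34% from 16 toward 100: 16 + 28.56 = 44.56 → 45.
H and S are unchanged.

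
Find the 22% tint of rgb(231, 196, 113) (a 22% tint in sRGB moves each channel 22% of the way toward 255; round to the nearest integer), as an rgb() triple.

rgb(236, 209, 144)

Per channel, c → c + 0.22(255 − c):
  R: 231 + 0.22×(255−231) = 231 + 5.28 = 236.28 → 236
  G: 196 + 0.22×(255−196) = 196 + 12.98 = 208.98 → 209
  B: 113 + 31.24 = 144.24 → 144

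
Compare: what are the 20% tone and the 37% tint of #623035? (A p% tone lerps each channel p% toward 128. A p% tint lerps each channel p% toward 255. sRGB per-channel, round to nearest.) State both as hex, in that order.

#684044, #9c7d80

#623035 is rgb(98, 48, 53).
20% tone:
  R: 98 + 0.2×(128−98) = 98 + 6 = 104 → 104
  G: 48 + 16 = 64 → 64
  B: 53 + 0.2×(128−53) = 53 + 15 = 68 → 68
  → #684044
37% tint:
  R: 98 + 0.37×(255−98) = 98 + 58.09 = 156.09 → 156
  G: 48 + 76.59 = 124.59 → 125
  B: 53 + 74.74 = 127.74 → 128
  → #9c7d80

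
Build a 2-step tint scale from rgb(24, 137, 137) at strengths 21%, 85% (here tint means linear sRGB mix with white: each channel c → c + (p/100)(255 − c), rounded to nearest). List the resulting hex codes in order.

#49A2A2, #DCEDED

21%: (24 + 48.51 = 72.51→73, 137 + 24.78 = 161.78→162, 137 + 24.78 = 161.78→162) → #49A2A2
85%: (24 + 196.35 = 220.35→220, 137 + 100.3 = 237.3→237, 137 + 100.3 = 237.3→237) → #DCEDED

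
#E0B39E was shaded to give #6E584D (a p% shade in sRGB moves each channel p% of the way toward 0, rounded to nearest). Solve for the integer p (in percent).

#E0B39E is rgb(224, 179, 158); #6E584D is rgb(110, 88, 77).
On the R channel (widest range): 110 ≈ 224 + (p/100)(0 − 224), so p ≈ 100×(110 − 224)/(0 − 224) = -11400/-224 = 50.89.
p = 51 reproduces all three channels after rounding.

51%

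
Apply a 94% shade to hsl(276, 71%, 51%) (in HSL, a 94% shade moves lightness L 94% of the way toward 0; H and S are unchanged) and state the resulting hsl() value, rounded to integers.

hsl(276, 71%, 3%)

L moves 94% from 51 toward 0: 51 − 47.94 = 3.06 → 3.
H and S are unchanged.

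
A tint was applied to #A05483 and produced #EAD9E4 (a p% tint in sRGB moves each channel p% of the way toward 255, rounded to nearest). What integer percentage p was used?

78%

#A05483 is rgb(160, 84, 131); #EAD9E4 is rgb(234, 217, 228).
On the G channel (widest range): 217 ≈ 84 + (p/100)(255 − 84), so p ≈ 100×(217 − 84)/(255 − 84) = 13300/171 = 77.78.
p = 78 reproduces all three channels after rounding.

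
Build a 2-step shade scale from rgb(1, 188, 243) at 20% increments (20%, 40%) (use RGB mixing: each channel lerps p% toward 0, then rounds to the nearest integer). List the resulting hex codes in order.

#0196C2, #017192

20%: (1→1, 188 − 37.6 = 150.4→150, 243 − 48.6 = 194.4→194) → #0196C2
40%: (1→1, 188 − 75.2 = 112.8→113, 243 − 97.2 = 145.8→146) → #017192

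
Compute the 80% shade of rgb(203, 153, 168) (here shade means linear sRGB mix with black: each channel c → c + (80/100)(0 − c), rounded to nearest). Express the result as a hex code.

Per channel, c → c + 0.8(0 − c):
  R: 203 + 0.8×(0−203) = 203 − 162.4 = 40.6 → 41
  G: 153 + 0.8×(0−153) = 153 − 122.4 = 30.6 → 31
  B: 168 − 134.4 = 33.6 → 34
rgb(41, 31, 34) = #291f22.

#291f22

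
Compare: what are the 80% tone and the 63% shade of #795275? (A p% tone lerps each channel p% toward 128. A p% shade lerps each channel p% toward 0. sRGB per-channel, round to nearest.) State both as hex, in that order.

#7f777e, #2d1e2b

#795275 is rgb(121, 82, 117).
80% tone:
  R: 121 + 0.8×(128−121) = 121 + 5.6 = 126.6 → 127
  G: 82 + 0.8×(128−82) = 82 + 36.8 = 118.8 → 119
  B: 117 + 0.8×(128−117) = 117 + 8.8 = 125.8 → 126
  → #7f777e
63% shade:
  R: 121 − 76.23 = 44.77 → 45
  G: 82 + 0.63×(0−82) = 82 − 51.66 = 30.34 → 30
  B: 117 − 73.71 = 43.29 → 43
  → #2d1e2b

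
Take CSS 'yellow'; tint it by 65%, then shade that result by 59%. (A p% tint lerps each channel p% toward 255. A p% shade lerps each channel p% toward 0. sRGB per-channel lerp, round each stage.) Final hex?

CSS yellow is rgb(255, 255, 0).
Lerp each channel 65% toward 255:
  R: 255 + 0 = 255 → 255
  G: 255 + 0 = 255 → 255
  B: 0 + 0.65×(255−0) = 0 + 165.75 = 165.75 → 166
After the tint: rgb(255, 255, 166) = #ffffa6.
A 59% shade moves each channel 59% toward 0:
  R: 255 + 0.59×(0−255) = 255 − 150.45 = 104.55 → 105
  G: 255 + 0.59×(0−255) = 255 − 150.45 = 104.55 → 105
  B: 166 − 97.94 = 68.06 → 68
rgb(105, 105, 68) = #696944.

#696944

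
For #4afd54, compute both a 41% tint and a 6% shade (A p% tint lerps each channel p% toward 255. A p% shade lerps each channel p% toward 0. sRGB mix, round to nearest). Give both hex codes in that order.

#94fe9a, #46ee4f

#4afd54 is rgb(74, 253, 84).
41% tint:
  R: 74 + 74.21 = 148.21 → 148
  G: 253 + 0.41×(255−253) = 253 + 0.82 = 253.82 → 254
  B: 84 + 70.11 = 154.11 → 154
  → #94fe9a
6% shade:
  R: 74 + 0.06×(0−74) = 74 − 4.44 = 69.56 → 70
  G: 253 + 0.06×(0−253) = 253 − 15.18 = 237.82 → 238
  B: 84 + 0.06×(0−84) = 84 − 5.04 = 78.96 → 79
  → #46ee4f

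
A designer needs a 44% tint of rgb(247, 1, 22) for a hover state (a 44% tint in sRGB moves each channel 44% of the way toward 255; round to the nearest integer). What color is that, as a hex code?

A 44% tint moves each channel 44% toward 255:
  R: 247 + 3.52 = 250.52 → 251
  G: 1 + 0.44×(255−1) = 1 + 111.76 = 112.76 → 113
  B: 22 + 102.52 = 124.52 → 125
rgb(251, 113, 125) = #fb717d.

#fb717d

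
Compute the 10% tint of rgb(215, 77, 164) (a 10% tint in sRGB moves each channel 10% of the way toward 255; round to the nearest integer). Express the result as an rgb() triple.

rgb(219, 95, 173)

Per channel, c → c + 0.1(255 − c):
  R: 215 + 4 = 219 → 219
  G: 77 + 17.8 = 94.8 → 95
  B: 164 + 0.1×(255−164) = 164 + 9.1 = 173.1 → 173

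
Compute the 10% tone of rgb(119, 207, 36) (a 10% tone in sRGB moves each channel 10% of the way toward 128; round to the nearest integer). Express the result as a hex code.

Per channel, c → c + 0.1(128 − c):
  R: 119 + 0.1×(128−119) = 119 + 0.9 = 119.9 → 120
  G: 207 − 7.9 = 199.1 → 199
  B: 36 + 0.1×(128−36) = 36 + 9.2 = 45.2 → 45
rgb(120, 199, 45) = #78C72D.

#78C72D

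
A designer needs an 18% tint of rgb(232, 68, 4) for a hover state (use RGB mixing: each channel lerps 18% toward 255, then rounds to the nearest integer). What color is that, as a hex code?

#ec6631

Per channel, c → c + 0.18(255 − c):
  R: 232 + 4.14 = 236.14 → 236
  G: 68 + 0.18×(255−68) = 68 + 33.66 = 101.66 → 102
  B: 4 + 0.18×(255−4) = 4 + 45.18 = 49.18 → 49
rgb(236, 102, 49) = #ec6631.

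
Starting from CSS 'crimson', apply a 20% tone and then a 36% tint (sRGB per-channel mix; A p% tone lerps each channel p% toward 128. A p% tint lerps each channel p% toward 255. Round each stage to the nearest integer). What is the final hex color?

#DD778B

CSS crimson is rgb(220, 20, 60).
Per channel, c → c + 0.2(128 − c):
  R: 220 − 18.4 = 201.6 → 202
  G: 20 + 21.6 = 41.6 → 42
  B: 60 + 0.2×(128−60) = 60 + 13.6 = 73.6 → 74
After the tone: rgb(202, 42, 74) = #CA2A4A.
A 36% tint moves each channel 36% toward 255:
  R: 202 + 0.36×(255−202) = 202 + 19.08 = 221.08 → 221
  G: 42 + 0.36×(255−42) = 42 + 76.68 = 118.68 → 119
  B: 74 + 65.16 = 139.16 → 139
rgb(221, 119, 139) = #DD778B.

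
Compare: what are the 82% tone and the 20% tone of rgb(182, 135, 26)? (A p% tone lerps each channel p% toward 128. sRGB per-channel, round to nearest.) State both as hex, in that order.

82% tone:
  R: 182 + 0.82×(128−182) = 182 − 44.28 = 137.72 → 138
  G: 135 − 5.74 = 129.26 → 129
  B: 26 + 83.64 = 109.64 → 110
  → #8A816E
20% tone:
  R: 182 + 0.2×(128−182) = 182 − 10.8 = 171.2 → 171
  G: 135 + 0.2×(128−135) = 135 − 1.4 = 133.6 → 134
  B: 26 + 0.2×(128−26) = 26 + 20.4 = 46.4 → 46
  → #AB862E

#8A816E, #AB862E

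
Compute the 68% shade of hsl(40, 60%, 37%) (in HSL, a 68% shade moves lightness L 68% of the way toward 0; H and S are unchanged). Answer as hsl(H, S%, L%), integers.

L moves 68% from 37 toward 0: 37 − 25.16 = 11.84 → 12.
H and S are unchanged.

hsl(40, 60%, 12%)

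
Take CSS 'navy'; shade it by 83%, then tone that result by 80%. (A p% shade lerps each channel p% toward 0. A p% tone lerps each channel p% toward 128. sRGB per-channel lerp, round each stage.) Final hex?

CSS navy is rgb(0, 0, 128).
Lerp each channel 83% toward 0:
  R: 0 + 0.83×(0−0) = 0 + 0 = 0 → 0
  G: 0 + 0.83×(0−0) = 0 + 0 = 0 → 0
  B: 128 − 106.24 = 21.76 → 22
After the shade: rgb(0, 0, 22) = #000016.
Lerp each channel 80% toward 128:
  R: 0 + 0.8×(128−0) = 0 + 102.4 = 102.4 → 102
  G: 0 + 102.4 = 102.4 → 102
  B: 22 + 0.8×(128−22) = 22 + 84.8 = 106.8 → 107
rgb(102, 102, 107) = #66666B.

#66666B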